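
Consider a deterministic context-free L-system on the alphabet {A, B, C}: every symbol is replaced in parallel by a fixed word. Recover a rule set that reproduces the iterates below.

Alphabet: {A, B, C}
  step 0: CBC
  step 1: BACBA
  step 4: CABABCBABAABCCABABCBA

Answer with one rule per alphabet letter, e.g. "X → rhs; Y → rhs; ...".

  step 0 ⇒ step 1: CBC ⇒ BA·C·BA
    B ↦ C
    C ↦ BA
    A ↦ AB  (constrained at step 1)

A->AB, B->C, C->BA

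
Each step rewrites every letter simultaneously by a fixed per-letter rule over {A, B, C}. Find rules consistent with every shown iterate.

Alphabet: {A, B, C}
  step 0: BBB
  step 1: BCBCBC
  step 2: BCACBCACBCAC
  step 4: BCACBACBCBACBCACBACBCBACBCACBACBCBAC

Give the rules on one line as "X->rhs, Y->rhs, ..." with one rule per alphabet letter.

A->B, B->BC, C->AC

  step 1 ⇒ step 2: BCBCBC ⇒ BC·AC·BC·AC·BC·AC
    B ↦ BC
    C ↦ AC
    A ↦ B  (constrained at step 2)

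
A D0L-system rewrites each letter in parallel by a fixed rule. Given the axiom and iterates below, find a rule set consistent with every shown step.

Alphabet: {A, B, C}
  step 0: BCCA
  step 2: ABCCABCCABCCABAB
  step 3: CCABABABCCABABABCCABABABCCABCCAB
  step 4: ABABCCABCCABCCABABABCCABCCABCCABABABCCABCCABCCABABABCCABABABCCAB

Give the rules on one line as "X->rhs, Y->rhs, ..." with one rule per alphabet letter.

A->C, B->CAB, C->AB

  step 3 ⇒ step 4: CCABABABCCABABABCCABABABCCABCCAB ⇒ AB·AB·C·CAB·C·CAB·C·CAB·AB·AB·C·CAB·C·CAB·C·CAB·AB·AB·C·CAB·C·CAB·C·CAB·AB·AB·C·CAB·AB·AB·C·CAB
    A ↦ C
    B ↦ CAB
    C ↦ AB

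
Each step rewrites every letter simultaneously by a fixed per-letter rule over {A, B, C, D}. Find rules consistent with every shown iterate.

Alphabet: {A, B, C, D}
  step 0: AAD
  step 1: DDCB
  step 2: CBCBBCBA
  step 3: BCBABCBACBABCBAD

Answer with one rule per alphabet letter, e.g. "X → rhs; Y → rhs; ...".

  step 2 ⇒ step 3: CBCBBCBA ⇒ B·CBA·B·CBA·CBA·B·CBA·D
    A ↦ D
    B ↦ CBA
    C ↦ B
  step 0 ⇒ step 1: AAD ⇒ D·D·CB
    D ↦ CB

A->D, B->CBA, C->B, D->CB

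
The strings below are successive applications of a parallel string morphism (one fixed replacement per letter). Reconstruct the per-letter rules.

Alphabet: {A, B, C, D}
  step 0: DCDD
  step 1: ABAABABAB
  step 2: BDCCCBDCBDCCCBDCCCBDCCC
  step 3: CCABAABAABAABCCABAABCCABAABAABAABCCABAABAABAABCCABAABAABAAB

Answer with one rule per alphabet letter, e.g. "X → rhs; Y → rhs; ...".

A->BDC, B->CC, C->AAB, D->AB

  step 2 ⇒ step 3: BDCCCBDCBDCCCBDCCCBDCCC ⇒ CC·AB·AAB·AAB·AAB·CC·AB·AAB·CC·AB·AAB·AAB·AAB·CC·AB·AAB·AAB·AAB·CC·AB·AAB·AAB·AAB
    B ↦ CC
    C ↦ AAB
    D ↦ AB
  step 1 ⇒ step 2: ABAABABAB ⇒ BDC·CC·BDC·BDC·CC·BDC·CC·BDC·CC
    A ↦ BDC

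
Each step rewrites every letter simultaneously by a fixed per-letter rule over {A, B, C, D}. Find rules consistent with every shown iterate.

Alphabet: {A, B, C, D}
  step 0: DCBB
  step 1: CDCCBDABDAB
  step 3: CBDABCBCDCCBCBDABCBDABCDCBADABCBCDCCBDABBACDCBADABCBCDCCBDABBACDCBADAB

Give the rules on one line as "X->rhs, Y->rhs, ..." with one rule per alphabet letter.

A->BA, B->DAB, C->CB, D->CDC

  step 0 ⇒ step 1: DCBB ⇒ CDC·CB·DAB·DAB
    B ↦ DAB
    C ↦ CB
    D ↦ CDC
    A ↦ BA  (constrained at step 1)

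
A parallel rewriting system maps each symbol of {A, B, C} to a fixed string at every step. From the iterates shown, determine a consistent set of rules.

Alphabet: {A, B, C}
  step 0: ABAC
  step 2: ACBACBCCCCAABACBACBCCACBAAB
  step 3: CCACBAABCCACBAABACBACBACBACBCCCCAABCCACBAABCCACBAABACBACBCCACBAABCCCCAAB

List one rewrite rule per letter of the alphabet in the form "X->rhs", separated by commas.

A->CC, B->AAB, C->ACB

  step 2 ⇒ step 3: ACBACBCCCCAABACBACBCCACBAAB ⇒ CC·ACB·AAB·CC·ACB·AAB·ACB·ACB·ACB·ACB·CC·CC·AAB·CC·ACB·AAB·CC·ACB·AAB·ACB·ACB·CC·ACB·AAB·CC·CC·AAB
    A ↦ CC
    B ↦ AAB
    C ↦ ACB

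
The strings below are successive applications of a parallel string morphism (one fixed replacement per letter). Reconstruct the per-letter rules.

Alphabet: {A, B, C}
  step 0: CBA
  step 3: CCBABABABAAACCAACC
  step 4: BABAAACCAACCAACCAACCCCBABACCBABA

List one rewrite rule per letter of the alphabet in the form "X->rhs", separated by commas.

A->C, B->AAC, C->BA

  step 3 ⇒ step 4: CCBABABABAAACCAACC ⇒ BA·BA·AAC·C·AAC·C·AAC·C·AAC·C·C·C·BA·BA·C·C·BA·BA
    A ↦ C
    B ↦ AAC
    C ↦ BA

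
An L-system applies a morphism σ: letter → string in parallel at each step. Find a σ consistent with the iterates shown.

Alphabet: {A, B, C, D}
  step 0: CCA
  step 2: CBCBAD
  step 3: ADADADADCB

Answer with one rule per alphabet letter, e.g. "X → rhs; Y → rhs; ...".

A->C, B->AD, C->AD, D->B

  step 2 ⇒ step 3: CBCBAD ⇒ AD·AD·AD·AD·C·B
    A ↦ C
    B ↦ AD
    C ↦ AD
    D ↦ B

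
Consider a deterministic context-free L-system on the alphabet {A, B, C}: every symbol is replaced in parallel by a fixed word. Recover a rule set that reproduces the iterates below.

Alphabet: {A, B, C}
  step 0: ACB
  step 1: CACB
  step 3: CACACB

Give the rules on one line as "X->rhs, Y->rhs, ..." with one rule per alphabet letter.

A->C, B->CB, C->A

  step 0 ⇒ step 1: ACB ⇒ C·A·CB
    A ↦ C
    B ↦ CB
    C ↦ A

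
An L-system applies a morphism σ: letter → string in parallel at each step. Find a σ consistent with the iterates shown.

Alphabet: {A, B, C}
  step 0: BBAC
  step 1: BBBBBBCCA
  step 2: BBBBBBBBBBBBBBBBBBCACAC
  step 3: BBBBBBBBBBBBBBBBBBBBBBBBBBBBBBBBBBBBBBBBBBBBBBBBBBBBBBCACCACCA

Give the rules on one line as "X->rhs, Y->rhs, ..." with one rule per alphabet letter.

  step 2 ⇒ step 3: BBBBBBBBBBBBBBBBBBCACAC ⇒ BBB·BBB·BBB·BBB·BBB·BBB·BBB·BBB·BBB·BBB·BBB·BBB·BBB·BBB·BBB·BBB·BBB·BBB·CA·C·CA·C·CA
    A ↦ C
    B ↦ BBB
    C ↦ CA

A->C, B->BBB, C->CA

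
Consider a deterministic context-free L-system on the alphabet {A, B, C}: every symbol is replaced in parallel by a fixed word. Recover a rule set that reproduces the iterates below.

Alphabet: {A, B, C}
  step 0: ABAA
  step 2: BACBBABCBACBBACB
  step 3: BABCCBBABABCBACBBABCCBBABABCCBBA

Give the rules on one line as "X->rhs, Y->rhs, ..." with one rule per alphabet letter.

  step 2 ⇒ step 3: BACBBABCBACBBACB ⇒ BA·BC·CB·BA·BA·BC·BA·CB·BA·BC·CB·BA·BA·BC·CB·BA
    A ↦ BC
    B ↦ BA
    C ↦ CB

A->BC, B->BA, C->CB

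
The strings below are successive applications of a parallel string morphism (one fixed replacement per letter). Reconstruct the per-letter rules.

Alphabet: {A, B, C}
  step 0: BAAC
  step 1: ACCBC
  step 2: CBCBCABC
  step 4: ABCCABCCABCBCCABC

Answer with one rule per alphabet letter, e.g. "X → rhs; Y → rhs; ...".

  step 1 ⇒ step 2: ACCBC ⇒ C·BC·BC·A·BC
    A ↦ C
    B ↦ A
    C ↦ BC

A->C, B->A, C->BC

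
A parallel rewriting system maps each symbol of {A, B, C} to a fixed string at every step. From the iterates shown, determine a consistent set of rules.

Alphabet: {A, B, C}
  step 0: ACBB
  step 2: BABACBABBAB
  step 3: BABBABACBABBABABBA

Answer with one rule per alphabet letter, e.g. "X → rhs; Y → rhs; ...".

A->B, B->BA, C->AC

  step 2 ⇒ step 3: BABACBABBAB ⇒ BA·B·BA·B·AC·BA·B·BA·BA·B·BA
    A ↦ B
    B ↦ BA
    C ↦ AC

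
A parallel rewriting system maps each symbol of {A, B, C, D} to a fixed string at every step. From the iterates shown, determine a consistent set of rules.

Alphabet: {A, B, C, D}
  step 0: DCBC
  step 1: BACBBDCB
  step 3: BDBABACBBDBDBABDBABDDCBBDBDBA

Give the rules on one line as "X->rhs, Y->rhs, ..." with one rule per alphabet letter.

A->D, B->BD, C->CB, D->BA

  step 0 ⇒ step 1: DCBC ⇒ BA·CB·BD·CB
    B ↦ BD
    C ↦ CB
    D ↦ BA
    A ↦ D  (constrained at step 1)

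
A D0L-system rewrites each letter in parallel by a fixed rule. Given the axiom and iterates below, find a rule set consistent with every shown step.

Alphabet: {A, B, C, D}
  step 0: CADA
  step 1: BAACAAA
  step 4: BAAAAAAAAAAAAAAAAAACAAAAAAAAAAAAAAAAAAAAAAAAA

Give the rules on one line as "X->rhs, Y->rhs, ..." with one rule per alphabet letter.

  step 0 ⇒ step 1: CADA ⇒ B·AA·CA·AA
    A ↦ AA
    C ↦ B
    D ↦ CA
    B ↦ D  (constrained at step 1)

A->AA, B->D, C->B, D->CA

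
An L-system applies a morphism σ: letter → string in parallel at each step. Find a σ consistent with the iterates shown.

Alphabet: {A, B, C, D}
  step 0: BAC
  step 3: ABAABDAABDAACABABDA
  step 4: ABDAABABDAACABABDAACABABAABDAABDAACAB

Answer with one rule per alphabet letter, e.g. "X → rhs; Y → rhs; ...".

  step 3 ⇒ step 4: ABAABDAABDAACABABDA ⇒ AB·DA·AB·AB·DA·AC·AB·AB·DA·AC·AB·AB·A·AB·DA·AB·DA·AC·AB
    A ↦ AB
    B ↦ DA
    C ↦ A
    D ↦ AC

A->AB, B->DA, C->A, D->AC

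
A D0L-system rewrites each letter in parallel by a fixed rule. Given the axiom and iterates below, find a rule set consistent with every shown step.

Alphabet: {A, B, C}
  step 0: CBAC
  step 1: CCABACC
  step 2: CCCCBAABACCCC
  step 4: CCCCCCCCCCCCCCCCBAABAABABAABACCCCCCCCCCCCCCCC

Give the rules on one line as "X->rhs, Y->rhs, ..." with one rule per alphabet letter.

  step 1 ⇒ step 2: CCABACC ⇒ CC·CC·BA·A·BA·CC·CC
    A ↦ BA
    B ↦ A
    C ↦ CC

A->BA, B->A, C->CC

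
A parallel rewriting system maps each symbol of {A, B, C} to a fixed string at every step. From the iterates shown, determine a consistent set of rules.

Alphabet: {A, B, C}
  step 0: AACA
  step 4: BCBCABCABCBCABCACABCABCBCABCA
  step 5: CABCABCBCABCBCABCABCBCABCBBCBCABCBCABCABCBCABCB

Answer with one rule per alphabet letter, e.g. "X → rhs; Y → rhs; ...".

  step 4 ⇒ step 5: BCBCABCABCBCABCACABCABCBCABCA ⇒ CA·B·CA·B·CB·CA·B·CB·CA·B·CA·B·CB·CA·B·CB·B·CB·CA·B·CB·CA·B·CA·B·CB·CA·B·CB
    A ↦ CB
    B ↦ CA
    C ↦ B

A->CB, B->CA, C->B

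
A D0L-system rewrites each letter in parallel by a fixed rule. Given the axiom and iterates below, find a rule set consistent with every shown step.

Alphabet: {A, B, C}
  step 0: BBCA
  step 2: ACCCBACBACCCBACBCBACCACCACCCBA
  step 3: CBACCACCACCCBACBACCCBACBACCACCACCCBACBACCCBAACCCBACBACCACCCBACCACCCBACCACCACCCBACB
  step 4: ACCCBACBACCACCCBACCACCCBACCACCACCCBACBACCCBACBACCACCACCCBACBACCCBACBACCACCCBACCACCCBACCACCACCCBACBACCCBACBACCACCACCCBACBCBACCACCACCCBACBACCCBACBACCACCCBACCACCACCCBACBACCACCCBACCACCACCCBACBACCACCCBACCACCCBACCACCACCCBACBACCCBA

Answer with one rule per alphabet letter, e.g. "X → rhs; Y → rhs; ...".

A->CB, B->CBA, C->ACC

  step 3 ⇒ step 4: CBACCACCACCCBACBACCCBACBACCACCACCCBACBACCCBAACCCBACBACCACCCBACCACCCBACCACCACCCBACB ⇒ ACC·CBA·CB·ACC·ACC·CB·ACC·ACC·CB·ACC·ACC·ACC·CBA·CB·ACC·CBA·CB·ACC·ACC·ACC·CBA·CB·ACC·CBA·CB·ACC·ACC·CB·ACC·ACC·CB·ACC·ACC·ACC·CBA·CB·ACC·CBA·CB·ACC·ACC·ACC·CBA·CB·CB·ACC·ACC·ACC·CBA·CB·ACC·CBA·CB·ACC·ACC·CB·ACC·ACC·ACC·CBA·CB·ACC·ACC·CB·ACC·ACC·ACC·CBA·CB·ACC·ACC·CB·ACC·ACC·CB·ACC·ACC·ACC·CBA·CB·ACC·CBA
    A ↦ CB
    B ↦ CBA
    C ↦ ACC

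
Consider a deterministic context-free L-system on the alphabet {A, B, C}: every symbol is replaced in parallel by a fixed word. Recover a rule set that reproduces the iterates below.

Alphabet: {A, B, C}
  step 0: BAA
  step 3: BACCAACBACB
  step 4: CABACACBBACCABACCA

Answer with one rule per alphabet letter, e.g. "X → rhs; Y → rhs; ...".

  step 3 ⇒ step 4: BACCAACBACB ⇒ CA·B·AC·AC·B·B·AC·CA·B·AC·CA
    A ↦ B
    B ↦ CA
    C ↦ AC

A->B, B->CA, C->AC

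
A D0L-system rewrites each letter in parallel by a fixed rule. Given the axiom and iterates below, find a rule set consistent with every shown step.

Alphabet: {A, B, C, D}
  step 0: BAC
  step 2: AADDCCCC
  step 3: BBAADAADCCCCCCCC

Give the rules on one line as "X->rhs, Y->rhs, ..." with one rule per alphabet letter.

A->B, B->D, C->CC, D->AAD

  step 2 ⇒ step 3: AADDCCCC ⇒ B·B·AAD·AAD·CC·CC·CC·CC
    A ↦ B
    C ↦ CC
    D ↦ AAD
    B ↦ D  (constrained at step 0)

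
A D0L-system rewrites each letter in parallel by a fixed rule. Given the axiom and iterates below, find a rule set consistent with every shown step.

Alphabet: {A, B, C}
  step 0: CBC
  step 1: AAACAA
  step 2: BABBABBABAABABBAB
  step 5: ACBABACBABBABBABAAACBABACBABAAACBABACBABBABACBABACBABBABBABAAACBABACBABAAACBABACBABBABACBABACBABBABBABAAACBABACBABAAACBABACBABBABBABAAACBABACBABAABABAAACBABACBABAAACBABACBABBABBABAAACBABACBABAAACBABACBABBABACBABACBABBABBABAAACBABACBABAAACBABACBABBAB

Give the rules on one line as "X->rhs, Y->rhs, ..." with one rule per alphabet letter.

A->BAB, B->AC, C->AA

  step 1 ⇒ step 2: AAACAA ⇒ BAB·BAB·BAB·AA·BAB·BAB
    A ↦ BAB
    C ↦ AA
  step 0 ⇒ step 1: CBC ⇒ AA·AC·AA
    B ↦ AC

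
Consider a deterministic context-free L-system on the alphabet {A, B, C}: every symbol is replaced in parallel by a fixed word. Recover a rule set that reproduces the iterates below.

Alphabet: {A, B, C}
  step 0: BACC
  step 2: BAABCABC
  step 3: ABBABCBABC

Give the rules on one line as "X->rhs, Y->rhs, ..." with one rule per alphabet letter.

A->B, B->A, C->BC

  step 2 ⇒ step 3: BAABCABC ⇒ A·B·B·A·BC·B·A·BC
    A ↦ B
    B ↦ A
    C ↦ BC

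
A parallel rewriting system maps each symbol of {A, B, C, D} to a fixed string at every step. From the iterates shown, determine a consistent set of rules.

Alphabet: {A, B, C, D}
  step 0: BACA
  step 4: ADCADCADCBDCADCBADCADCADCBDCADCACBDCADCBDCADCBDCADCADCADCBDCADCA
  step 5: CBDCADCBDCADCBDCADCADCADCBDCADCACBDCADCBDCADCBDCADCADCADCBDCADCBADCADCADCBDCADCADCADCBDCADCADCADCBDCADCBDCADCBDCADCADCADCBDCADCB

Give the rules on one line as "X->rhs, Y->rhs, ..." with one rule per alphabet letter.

  step 4 ⇒ step 5: ADCADCADCBDCADCBADCADCADCBDCADCACBDCADCBDCADCBDCADCADCADCBDCADCA ⇒ CB·DC·AD·CB·DC·AD·CB·DC·AD·CA·DC·AD·CB·DC·AD·CA·CB·DC·AD·CB·DC·AD·CB·DC·AD·CA·DC·AD·CB·DC·AD·CB·AD·CA·DC·AD·CB·DC·AD·CA·DC·AD·CB·DC·AD·CA·DC·AD·CB·DC·AD·CB·DC·AD·CB·DC·AD·CA·DC·AD·CB·DC·AD·CB
    A ↦ CB
    B ↦ CA
    C ↦ AD
    D ↦ DC

A->CB, B->CA, C->AD, D->DC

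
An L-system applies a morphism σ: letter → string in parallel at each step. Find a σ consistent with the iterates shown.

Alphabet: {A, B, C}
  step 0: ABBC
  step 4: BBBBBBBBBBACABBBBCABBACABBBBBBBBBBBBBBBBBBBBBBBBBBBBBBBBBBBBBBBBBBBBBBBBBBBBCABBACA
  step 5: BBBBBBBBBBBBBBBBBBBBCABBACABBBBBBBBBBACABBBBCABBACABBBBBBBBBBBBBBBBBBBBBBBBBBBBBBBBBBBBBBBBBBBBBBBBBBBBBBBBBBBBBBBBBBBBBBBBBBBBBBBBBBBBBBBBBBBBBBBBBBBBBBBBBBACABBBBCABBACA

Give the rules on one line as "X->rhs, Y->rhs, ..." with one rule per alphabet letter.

  step 4 ⇒ step 5: BBBBBBBBBBACABBBBCABBACABBBBBBBBBBBBBBBBBBBBBBBBBBBBBBBBBBBBBBBBBBBBBBBBBBBBCABBACA ⇒ BB·BB·BB·BB·BB·BB·BB·BB·BB·BB·CA·BBA·CA·BB·BB·BB·BB·BBA·CA·BB·BB·CA·BBA·CA·BB·BB·BB·BB·BB·BB·BB·BB·BB·BB·BB·BB·BB·BB·BB·BB·BB·BB·BB·BB·BB·BB·BB·BB·BB·BB·BB·BB·BB·BB·BB·BB·BB·BB·BB·BB·BB·BB·BB·BB·BB·BB·BB·BB·BB·BB·BB·BB·BB·BB·BB·BB·BBA·CA·BB·BB·CA·BBA·CA
    A ↦ CA
    B ↦ BB
    C ↦ BBA

A->CA, B->BB, C->BBA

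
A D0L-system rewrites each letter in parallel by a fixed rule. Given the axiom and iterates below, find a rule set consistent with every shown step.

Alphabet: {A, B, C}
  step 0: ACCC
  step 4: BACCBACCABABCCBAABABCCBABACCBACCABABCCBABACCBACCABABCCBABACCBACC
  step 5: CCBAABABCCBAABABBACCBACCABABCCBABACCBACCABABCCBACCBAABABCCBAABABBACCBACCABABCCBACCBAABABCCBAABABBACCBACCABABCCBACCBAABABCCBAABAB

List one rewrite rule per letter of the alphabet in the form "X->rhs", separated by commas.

A->BA, B->CC, C->AB

  step 4 ⇒ step 5: BACCBACCABABCCBAABABCCBABACCBACCABABCCBABACCBACCABABCCBABACCBACC ⇒ CC·BA·AB·AB·CC·BA·AB·AB·BA·CC·BA·CC·AB·AB·CC·BA·BA·CC·BA·CC·AB·AB·CC·BA·CC·BA·AB·AB·CC·BA·AB·AB·BA·CC·BA·CC·AB·AB·CC·BA·CC·BA·AB·AB·CC·BA·AB·AB·BA·CC·BA·CC·AB·AB·CC·BA·CC·BA·AB·AB·CC·BA·AB·AB
    A ↦ BA
    B ↦ CC
    C ↦ AB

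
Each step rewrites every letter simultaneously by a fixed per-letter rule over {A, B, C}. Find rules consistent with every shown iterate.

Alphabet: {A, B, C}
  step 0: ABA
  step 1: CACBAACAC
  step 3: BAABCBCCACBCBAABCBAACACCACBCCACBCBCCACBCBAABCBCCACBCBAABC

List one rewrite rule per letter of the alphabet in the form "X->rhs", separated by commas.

  step 0 ⇒ step 1: ABA ⇒ CAC·BAA·CAC
    A ↦ CAC
    B ↦ BAA
    C ↦ BC  (constrained at step 1)

A->CAC, B->BAA, C->BC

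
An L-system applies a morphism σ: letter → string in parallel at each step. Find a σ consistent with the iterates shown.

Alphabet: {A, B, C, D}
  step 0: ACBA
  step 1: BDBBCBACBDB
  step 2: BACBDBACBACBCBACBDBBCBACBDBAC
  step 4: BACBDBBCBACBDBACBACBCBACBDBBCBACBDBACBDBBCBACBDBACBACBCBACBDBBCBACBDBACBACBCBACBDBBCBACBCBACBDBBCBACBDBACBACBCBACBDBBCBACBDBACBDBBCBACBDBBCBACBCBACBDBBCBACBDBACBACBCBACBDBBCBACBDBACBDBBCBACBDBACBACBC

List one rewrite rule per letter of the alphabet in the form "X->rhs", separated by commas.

A->BDB, B->BAC, C->BC, D->BD

  step 1 ⇒ step 2: BDBBCBACBDB ⇒ BAC·BD·BAC·BAC·BC·BAC·BDB·BC·BAC·BD·BAC
    A ↦ BDB
    B ↦ BAC
    C ↦ BC
    D ↦ BD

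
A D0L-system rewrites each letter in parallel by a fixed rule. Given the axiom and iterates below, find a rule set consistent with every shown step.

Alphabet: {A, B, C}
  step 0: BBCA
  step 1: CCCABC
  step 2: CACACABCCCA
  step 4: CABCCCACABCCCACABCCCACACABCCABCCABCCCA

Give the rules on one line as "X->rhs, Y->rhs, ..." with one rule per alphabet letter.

  step 1 ⇒ step 2: CCCABC ⇒ CA·CA·CA·BC·C·CA
    A ↦ BC
    B ↦ C
    C ↦ CA

A->BC, B->C, C->CA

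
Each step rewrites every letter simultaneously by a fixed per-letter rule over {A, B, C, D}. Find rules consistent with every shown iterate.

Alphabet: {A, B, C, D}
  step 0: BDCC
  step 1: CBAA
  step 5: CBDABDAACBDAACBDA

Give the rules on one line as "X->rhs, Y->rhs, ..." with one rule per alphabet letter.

A->DA, B->C, C->A, D->B

  step 0 ⇒ step 1: BDCC ⇒ C·B·A·A
    B ↦ C
    C ↦ A
    D ↦ B
    A ↦ DA  (constrained at step 1)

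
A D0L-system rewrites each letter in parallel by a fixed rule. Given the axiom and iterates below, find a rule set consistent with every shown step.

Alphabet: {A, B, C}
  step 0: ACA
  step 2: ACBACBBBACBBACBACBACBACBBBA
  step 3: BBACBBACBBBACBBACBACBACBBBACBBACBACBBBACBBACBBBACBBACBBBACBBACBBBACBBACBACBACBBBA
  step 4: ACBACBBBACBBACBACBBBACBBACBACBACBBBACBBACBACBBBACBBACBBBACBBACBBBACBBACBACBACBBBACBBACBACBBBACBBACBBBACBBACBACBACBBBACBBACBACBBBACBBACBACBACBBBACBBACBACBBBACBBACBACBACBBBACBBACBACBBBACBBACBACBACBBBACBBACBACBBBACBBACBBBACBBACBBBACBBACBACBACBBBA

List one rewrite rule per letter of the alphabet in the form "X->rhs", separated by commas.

  step 3 ⇒ step 4: BBACBBACBBBACBBACBACBACBBBACBBACBACBBBACBBACBBBACBBACBBBACBBACBBBACBBACBACBACBBBA ⇒ ACB·ACB·BBA·CBB·ACB·ACB·BBA·CBB·ACB·ACB·ACB·BBA·CBB·ACB·ACB·BBA·CBB·ACB·BBA·CBB·ACB·BBA·CBB·ACB·ACB·ACB·BBA·CBB·ACB·ACB·BBA·CBB·ACB·BBA·CBB·ACB·ACB·ACB·BBA·CBB·ACB·ACB·BBA·CBB·ACB·ACB·ACB·BBA·CBB·ACB·ACB·BBA·CBB·ACB·ACB·ACB·BBA·CBB·ACB·ACB·BBA·CBB·ACB·ACB·ACB·BBA·CBB·ACB·ACB·BBA·CBB·ACB·BBA·CBB·ACB·BBA·CBB·ACB·ACB·ACB·BBA
    A ↦ BBA
    B ↦ ACB
    C ↦ CBB

A->BBA, B->ACB, C->CBB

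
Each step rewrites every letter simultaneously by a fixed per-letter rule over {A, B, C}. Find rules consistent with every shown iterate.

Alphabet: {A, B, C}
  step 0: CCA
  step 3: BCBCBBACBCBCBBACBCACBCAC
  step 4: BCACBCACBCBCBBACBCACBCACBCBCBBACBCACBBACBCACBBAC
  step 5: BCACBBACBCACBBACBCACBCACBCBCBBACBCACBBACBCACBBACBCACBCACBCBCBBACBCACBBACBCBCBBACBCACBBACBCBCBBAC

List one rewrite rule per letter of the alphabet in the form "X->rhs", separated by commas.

A->BB, B->BC, C->AC

  step 4 ⇒ step 5: BCACBCACBCBCBBACBCACBCACBCBCBBACBCACBBACBCACBBAC ⇒ BC·AC·BB·AC·BC·AC·BB·AC·BC·AC·BC·AC·BC·BC·BB·AC·BC·AC·BB·AC·BC·AC·BB·AC·BC·AC·BC·AC·BC·BC·BB·AC·BC·AC·BB·AC·BC·BC·BB·AC·BC·AC·BB·AC·BC·BC·BB·AC
    A ↦ BB
    B ↦ BC
    C ↦ AC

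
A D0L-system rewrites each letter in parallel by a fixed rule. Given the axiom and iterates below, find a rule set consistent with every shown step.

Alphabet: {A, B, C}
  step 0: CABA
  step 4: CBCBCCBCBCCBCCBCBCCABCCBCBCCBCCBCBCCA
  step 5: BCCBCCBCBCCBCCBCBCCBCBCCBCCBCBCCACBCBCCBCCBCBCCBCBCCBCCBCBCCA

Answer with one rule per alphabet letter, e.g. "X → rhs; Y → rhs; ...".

  step 4 ⇒ step 5: CBCBCCBCBCCBCCBCBCCABCCBCBCCBCCBCBCCA ⇒ BC·C·BC·C·BC·BC·C·BC·C·BC·BC·C·BC·BC·C·BC·C·BC·BC·CA·C·BC·BC·C·BC·C·BC·BC·C·BC·BC·C·BC·C·BC·BC·CA
    A ↦ CA
    B ↦ C
    C ↦ BC

A->CA, B->C, C->BC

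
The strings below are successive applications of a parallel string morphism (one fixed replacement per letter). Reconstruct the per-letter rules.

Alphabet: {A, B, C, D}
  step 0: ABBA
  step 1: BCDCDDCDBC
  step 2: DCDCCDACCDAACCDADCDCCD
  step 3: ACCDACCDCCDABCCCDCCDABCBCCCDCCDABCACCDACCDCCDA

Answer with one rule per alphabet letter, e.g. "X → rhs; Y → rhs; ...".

  step 2 ⇒ step 3: DCDCCDACCDAACCDADCDCCD ⇒ A·CCD·A·CCD·CCD·A·BC·CCD·CCD·A·BC·BC·CCD·CCD·A·BC·A·CCD·A·CCD·CCD·A
    A ↦ BC
    C ↦ CCD
    D ↦ A
  step 0 ⇒ step 1: ABBA ⇒ BC·DCD·DCD·BC
    B ↦ DCD

A->BC, B->DCD, C->CCD, D->A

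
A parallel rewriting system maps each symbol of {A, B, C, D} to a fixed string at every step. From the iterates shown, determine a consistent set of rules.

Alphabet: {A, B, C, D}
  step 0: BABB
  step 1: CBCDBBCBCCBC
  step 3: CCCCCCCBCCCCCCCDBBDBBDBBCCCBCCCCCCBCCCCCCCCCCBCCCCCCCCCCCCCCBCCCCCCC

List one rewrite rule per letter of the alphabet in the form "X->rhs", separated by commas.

  step 0 ⇒ step 1: BABB ⇒ CBC·DBB·CBC·CBC
    A ↦ DBB
    B ↦ CBC
    C ↦ CC  (constrained at step 1)
    D ↦ AAA  (constrained at step 1)

A->DBB, B->CBC, C->CC, D->AAA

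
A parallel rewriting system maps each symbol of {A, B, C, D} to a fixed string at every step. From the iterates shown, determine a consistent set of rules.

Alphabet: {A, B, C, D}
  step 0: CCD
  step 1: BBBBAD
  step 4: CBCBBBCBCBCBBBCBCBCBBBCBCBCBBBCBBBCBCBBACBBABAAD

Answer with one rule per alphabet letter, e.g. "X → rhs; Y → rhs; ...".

A->BA, B->CB, C->BB, D->AD

  step 0 ⇒ step 1: CCD ⇒ BB·BB·AD
    C ↦ BB
    D ↦ AD
    A ↦ BA  (constrained at step 1)
    B ↦ CB  (constrained at step 1)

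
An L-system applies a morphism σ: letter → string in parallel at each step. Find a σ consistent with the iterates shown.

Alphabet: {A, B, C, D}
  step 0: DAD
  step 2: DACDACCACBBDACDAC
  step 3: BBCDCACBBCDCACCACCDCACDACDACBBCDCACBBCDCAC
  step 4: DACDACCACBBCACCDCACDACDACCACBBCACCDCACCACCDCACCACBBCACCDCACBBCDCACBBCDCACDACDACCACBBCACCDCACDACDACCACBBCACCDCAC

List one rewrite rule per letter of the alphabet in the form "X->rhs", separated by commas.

  step 3 ⇒ step 4: BBCDCACBBCDCACCACCDCACDACDACBBCDCACBBCDCAC ⇒ DAC·DAC·CAC·BB·CAC·CD·CAC·DAC·DAC·CAC·BB·CAC·CD·CAC·CAC·CD·CAC·CAC·BB·CAC·CD·CAC·BB·CD·CAC·BB·CD·CAC·DAC·DAC·CAC·BB·CAC·CD·CAC·DAC·DAC·CAC·BB·CAC·CD·CAC
    A ↦ CD
    B ↦ DAC
    C ↦ CAC
    D ↦ BB

A->CD, B->DAC, C->CAC, D->BB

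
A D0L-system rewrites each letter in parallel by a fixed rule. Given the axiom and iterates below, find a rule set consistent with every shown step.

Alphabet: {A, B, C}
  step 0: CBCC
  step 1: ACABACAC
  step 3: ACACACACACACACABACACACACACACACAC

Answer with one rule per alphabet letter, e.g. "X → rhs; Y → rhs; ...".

A->AC, B->AB, C->AC

  step 0 ⇒ step 1: CBCC ⇒ AC·AB·AC·AC
    B ↦ AB
    C ↦ AC
    A ↦ AC  (constrained at step 1)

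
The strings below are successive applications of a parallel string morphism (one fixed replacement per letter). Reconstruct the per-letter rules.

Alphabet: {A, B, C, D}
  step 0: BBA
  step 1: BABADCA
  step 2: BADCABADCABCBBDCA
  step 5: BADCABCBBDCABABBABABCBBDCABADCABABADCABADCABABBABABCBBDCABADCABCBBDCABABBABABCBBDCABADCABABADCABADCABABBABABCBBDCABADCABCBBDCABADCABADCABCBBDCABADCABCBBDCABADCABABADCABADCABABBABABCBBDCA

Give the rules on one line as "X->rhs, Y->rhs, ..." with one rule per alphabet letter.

A->DCA, B->BA, C->B, D->BCB

  step 1 ⇒ step 2: BABADCA ⇒ BA·DCA·BA·DCA·BCB·B·DCA
    A ↦ DCA
    B ↦ BA
    C ↦ B
    D ↦ BCB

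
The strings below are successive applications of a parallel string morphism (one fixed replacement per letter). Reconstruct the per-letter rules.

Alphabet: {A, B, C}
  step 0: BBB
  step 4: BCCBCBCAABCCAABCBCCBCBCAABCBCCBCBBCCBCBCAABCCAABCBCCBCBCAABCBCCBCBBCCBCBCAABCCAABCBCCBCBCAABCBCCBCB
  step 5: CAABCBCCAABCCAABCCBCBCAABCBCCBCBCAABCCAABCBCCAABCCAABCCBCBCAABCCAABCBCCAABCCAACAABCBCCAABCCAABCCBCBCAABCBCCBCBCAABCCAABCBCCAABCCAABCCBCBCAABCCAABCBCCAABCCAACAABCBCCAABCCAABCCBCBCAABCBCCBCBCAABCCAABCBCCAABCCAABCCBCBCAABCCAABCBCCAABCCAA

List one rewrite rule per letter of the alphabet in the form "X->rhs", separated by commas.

  step 4 ⇒ step 5: BCCBCBCAABCCAABCBCCBCBCAABCBCCBCBBCCBCBCAABCCAABCBCCBCBCAABCBCCBCBBCCBCBCAABCCAABCBCCBCBCAABCBCCBCB ⇒ CAA·BC·BC·CAA·BC·CAA·BC·CB·CB·CAA·BC·BC·CB·CB·CAA·BC·CAA·BC·BC·CAA·BC·CAA·BC·CB·CB·CAA·BC·CAA·BC·BC·CAA·BC·CAA·CAA·BC·BC·CAA·BC·CAA·BC·CB·CB·CAA·BC·BC·CB·CB·CAA·BC·CAA·BC·BC·CAA·BC·CAA·BC·CB·CB·CAA·BC·CAA·BC·BC·CAA·BC·CAA·CAA·BC·BC·CAA·BC·CAA·BC·CB·CB·CAA·BC·BC·CB·CB·CAA·BC·CAA·BC·BC·CAA·BC·CAA·BC·CB·CB·CAA·BC·CAA·BC·BC·CAA·BC·CAA
    A ↦ CB
    B ↦ CAA
    C ↦ BC

A->CB, B->CAA, C->BC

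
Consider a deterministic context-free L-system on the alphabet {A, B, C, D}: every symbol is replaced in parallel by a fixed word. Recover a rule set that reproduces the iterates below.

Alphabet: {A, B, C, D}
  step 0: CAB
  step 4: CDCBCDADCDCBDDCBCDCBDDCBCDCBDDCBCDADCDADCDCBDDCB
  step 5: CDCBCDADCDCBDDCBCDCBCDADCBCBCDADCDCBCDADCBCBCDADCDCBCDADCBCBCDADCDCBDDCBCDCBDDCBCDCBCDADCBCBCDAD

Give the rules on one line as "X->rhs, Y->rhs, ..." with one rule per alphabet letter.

  step 4 ⇒ step 5: CDCBCDADCDCBDDCBCDCBDDCBCDCBDDCBCDADCDADCDCBDDCB ⇒ CD·CB·CD·AD·CD·CB·DD·CB·CD·CB·CD·AD·CB·CB·CD·AD·CD·CB·CD·AD·CB·CB·CD·AD·CD·CB·CD·AD·CB·CB·CD·AD·CD·CB·DD·CB·CD·CB·DD·CB·CD·CB·CD·AD·CB·CB·CD·AD
    A ↦ DD
    B ↦ AD
    C ↦ CD
    D ↦ CB

A->DD, B->AD, C->CD, D->CB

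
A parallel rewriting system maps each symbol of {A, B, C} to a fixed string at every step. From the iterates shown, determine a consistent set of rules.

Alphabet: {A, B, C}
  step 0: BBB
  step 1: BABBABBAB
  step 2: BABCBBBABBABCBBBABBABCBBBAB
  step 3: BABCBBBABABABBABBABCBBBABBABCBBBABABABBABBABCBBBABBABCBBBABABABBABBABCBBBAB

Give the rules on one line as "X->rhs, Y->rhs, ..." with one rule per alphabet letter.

A->CBB, B->BAB, C->A

  step 2 ⇒ step 3: BABCBBBABBABCBBBABBABCBBBAB ⇒ BAB·CBB·BAB·A·BAB·BAB·BAB·CBB·BAB·BAB·CBB·BAB·A·BAB·BAB·BAB·CBB·BAB·BAB·CBB·BAB·A·BAB·BAB·BAB·CBB·BAB
    A ↦ CBB
    B ↦ BAB
    C ↦ A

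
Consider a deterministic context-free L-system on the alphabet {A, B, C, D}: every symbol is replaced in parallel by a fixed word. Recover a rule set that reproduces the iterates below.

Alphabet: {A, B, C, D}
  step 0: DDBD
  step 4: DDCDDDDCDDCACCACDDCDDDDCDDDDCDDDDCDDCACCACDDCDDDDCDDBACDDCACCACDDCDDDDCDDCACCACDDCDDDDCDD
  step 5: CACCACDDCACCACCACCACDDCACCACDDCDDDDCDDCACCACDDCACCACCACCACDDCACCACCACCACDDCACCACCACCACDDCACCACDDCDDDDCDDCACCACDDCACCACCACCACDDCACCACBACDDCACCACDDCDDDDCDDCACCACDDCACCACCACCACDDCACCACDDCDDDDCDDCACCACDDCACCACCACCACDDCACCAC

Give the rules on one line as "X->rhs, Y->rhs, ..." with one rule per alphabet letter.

A->C, B->BA, C->DD, D->CAC

  step 4 ⇒ step 5: DDCDDDDCDDCACCACDDCDDDDCDDDDCDDDDCDDCACCACDDCDDDDCDDBACDDCACCACDDCDDDDCDDCACCACDDCDDDDCDD ⇒ CAC·CAC·DD·CAC·CAC·CAC·CAC·DD·CAC·CAC·DD·C·DD·DD·C·DD·CAC·CAC·DD·CAC·CAC·CAC·CAC·DD·CAC·CAC·CAC·CAC·DD·CAC·CAC·CAC·CAC·DD·CAC·CAC·DD·C·DD·DD·C·DD·CAC·CAC·DD·CAC·CAC·CAC·CAC·DD·CAC·CAC·BA·C·DD·CAC·CAC·DD·C·DD·DD·C·DD·CAC·CAC·DD·CAC·CAC·CAC·CAC·DD·CAC·CAC·DD·C·DD·DD·C·DD·CAC·CAC·DD·CAC·CAC·CAC·CAC·DD·CAC·CAC
    A ↦ C
    B ↦ BA
    C ↦ DD
    D ↦ CAC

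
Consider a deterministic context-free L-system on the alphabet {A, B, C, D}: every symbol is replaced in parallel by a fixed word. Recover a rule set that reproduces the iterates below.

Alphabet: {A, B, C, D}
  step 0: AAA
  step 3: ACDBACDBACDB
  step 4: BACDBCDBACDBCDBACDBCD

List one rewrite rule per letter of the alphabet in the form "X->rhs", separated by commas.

A->B, B->CD, C->AC, D->DB

  step 3 ⇒ step 4: ACDBACDBACDB ⇒ B·AC·DB·CD·B·AC·DB·CD·B·AC·DB·CD
    A ↦ B
    B ↦ CD
    C ↦ AC
    D ↦ DB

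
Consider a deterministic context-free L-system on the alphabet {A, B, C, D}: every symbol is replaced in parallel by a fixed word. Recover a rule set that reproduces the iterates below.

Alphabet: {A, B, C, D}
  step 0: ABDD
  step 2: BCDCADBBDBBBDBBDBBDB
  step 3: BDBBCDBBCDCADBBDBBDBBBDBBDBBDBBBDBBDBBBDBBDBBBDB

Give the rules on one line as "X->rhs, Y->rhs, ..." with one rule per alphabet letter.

  step 2 ⇒ step 3: BCDCADBBDBBBDBBDBBDB ⇒ BDB·BCD·B·BCD·CAD·B·BDB·BDB·B·BDB·BDB·BDB·B·BDB·BDB·B·BDB·BDB·B·BDB
    A ↦ CAD
    B ↦ BDB
    C ↦ BCD
    D ↦ B

A->CAD, B->BDB, C->BCD, D->B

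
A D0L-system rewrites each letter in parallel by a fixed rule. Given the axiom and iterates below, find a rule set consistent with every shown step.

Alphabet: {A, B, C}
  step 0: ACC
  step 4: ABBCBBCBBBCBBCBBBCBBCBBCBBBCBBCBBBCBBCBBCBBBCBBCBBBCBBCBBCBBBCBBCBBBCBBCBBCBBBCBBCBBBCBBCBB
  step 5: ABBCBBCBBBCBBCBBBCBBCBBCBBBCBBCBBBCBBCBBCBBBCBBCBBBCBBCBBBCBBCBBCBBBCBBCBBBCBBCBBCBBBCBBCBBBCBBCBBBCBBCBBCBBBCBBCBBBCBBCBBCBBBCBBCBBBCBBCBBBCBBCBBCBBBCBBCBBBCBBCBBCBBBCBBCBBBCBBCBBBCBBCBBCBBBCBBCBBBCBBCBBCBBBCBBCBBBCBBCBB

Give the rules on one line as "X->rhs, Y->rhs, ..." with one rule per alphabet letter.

  step 4 ⇒ step 5: ABBCBBCBBBCBBCBBBCBBCBBCBBBCBBCBBBCBBCBBCBBBCBBCBBBCBBCBBCBBBCBBCBBBCBBCBBCBBBCBBCBBBCBBCBB ⇒ ABB·CBB·CBB·B·CBB·CBB·B·CBB·CBB·CBB·B·CBB·CBB·B·CBB·CBB·CBB·B·CBB·CBB·B·CBB·CBB·B·CBB·CBB·CBB·B·CBB·CBB·B·CBB·CBB·CBB·B·CBB·CBB·B·CBB·CBB·B·CBB·CBB·CBB·B·CBB·CBB·B·CBB·CBB·CBB·B·CBB·CBB·B·CBB·CBB·B·CBB·CBB·CBB·B·CBB·CBB·B·CBB·CBB·CBB·B·CBB·CBB·B·CBB·CBB·B·CBB·CBB·CBB·B·CBB·CBB·B·CBB·CBB·CBB·B·CBB·CBB·B·CBB·CBB
    A ↦ ABB
    B ↦ CBB
    C ↦ B

A->ABB, B->CBB, C->B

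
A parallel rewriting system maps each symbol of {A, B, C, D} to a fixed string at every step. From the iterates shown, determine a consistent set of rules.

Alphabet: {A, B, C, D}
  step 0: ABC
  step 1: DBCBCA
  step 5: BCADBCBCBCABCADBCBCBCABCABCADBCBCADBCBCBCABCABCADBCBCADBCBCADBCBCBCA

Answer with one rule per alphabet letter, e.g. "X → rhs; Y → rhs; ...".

A->DBC, B->BC, C->A, D->BC

  step 0 ⇒ step 1: ABC ⇒ DBC·BC·A
    A ↦ DBC
    B ↦ BC
    C ↦ A
    D ↦ BC  (constrained at step 1)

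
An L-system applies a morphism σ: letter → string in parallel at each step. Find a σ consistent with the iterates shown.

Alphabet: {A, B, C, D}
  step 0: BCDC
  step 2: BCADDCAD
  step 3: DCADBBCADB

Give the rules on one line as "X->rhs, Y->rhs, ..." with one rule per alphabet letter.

  step 2 ⇒ step 3: BCADDCAD ⇒ D·CA·D·B·B·CA·D·B
    A ↦ D
    B ↦ D
    C ↦ CA
    D ↦ B

A->D, B->D, C->CA, D->B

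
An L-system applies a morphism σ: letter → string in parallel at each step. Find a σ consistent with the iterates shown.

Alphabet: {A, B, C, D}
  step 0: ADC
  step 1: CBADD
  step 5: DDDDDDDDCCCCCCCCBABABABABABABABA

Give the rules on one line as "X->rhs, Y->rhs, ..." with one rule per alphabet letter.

  step 0 ⇒ step 1: ADC ⇒ C·BA·DD
    A ↦ C
    C ↦ DD
    D ↦ BA
    B ↦ C  (constrained at step 1)

A->C, B->C, C->DD, D->BA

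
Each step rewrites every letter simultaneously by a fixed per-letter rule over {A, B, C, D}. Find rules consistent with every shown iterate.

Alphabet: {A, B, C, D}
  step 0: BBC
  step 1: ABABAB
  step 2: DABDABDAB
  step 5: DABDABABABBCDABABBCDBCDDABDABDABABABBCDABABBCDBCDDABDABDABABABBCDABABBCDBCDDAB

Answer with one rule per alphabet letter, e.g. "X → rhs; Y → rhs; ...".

A->D, B->AB, C->AB, D->BCD

  step 1 ⇒ step 2: ABABAB ⇒ D·AB·D·AB·D·AB
    A ↦ D
    B ↦ AB
  step 0 ⇒ step 1: BBC ⇒ AB·AB·AB
    C ↦ AB
    D ↦ BCD  (constrained at step 2)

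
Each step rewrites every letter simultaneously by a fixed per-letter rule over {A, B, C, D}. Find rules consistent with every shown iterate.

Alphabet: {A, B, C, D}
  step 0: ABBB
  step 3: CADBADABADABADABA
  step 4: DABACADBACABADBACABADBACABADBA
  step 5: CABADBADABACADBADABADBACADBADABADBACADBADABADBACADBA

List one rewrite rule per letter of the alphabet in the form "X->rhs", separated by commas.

  step 4 ⇒ step 5: DABACADBACABADBACABADBACABADBA ⇒ CA·BA·D·BA·DA·BA·CA·D·BA·DA·BA·D·BA·CA·D·BA·DA·BA·D·BA·CA·D·BA·DA·BA·D·BA·CA·D·BA
    A ↦ BA
    B ↦ D
    C ↦ DA
    D ↦ CA

A->BA, B->D, C->DA, D->CA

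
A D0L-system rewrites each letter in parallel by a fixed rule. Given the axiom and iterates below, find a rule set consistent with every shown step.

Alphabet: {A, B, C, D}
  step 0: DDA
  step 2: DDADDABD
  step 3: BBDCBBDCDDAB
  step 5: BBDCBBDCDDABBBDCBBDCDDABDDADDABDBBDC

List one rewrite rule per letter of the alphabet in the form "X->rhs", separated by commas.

A->DC, B->DDA, C->D, D->B

  step 2 ⇒ step 3: DDADDABD ⇒ B·B·DC·B·B·DC·DDA·B
    A ↦ DC
    B ↦ DDA
    D ↦ B
    C ↦ D  (constrained at step 3)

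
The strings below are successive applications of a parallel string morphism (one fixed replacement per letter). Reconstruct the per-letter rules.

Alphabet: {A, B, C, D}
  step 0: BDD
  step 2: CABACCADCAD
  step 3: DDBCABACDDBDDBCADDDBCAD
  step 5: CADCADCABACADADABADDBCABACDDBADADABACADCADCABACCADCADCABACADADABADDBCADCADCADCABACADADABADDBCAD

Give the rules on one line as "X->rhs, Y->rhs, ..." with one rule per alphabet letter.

  step 2 ⇒ step 3: CABACCADCAD ⇒ DDB·C·ABA·C·DDB·DDB·C·AD·DDB·C·AD
    A ↦ C
    B ↦ ABA
    C ↦ DDB
    D ↦ AD

A->C, B->ABA, C->DDB, D->AD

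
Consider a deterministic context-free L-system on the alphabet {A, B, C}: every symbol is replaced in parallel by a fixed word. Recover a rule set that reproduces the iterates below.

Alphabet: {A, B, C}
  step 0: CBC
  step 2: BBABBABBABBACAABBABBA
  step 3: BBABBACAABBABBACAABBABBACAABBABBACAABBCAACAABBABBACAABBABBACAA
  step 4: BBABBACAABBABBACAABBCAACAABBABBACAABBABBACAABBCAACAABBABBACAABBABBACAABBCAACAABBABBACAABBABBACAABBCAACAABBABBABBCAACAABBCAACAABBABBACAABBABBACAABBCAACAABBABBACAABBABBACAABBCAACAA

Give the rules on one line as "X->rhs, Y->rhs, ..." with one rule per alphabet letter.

A->CAA, B->BBA, C->BB

  step 3 ⇒ step 4: BBABBACAABBABBACAABBABBACAABBABBACAABBCAACAABBABBACAABBABBACAA ⇒ BBA·BBA·CAA·BBA·BBA·CAA·BB·CAA·CAA·BBA·BBA·CAA·BBA·BBA·CAA·BB·CAA·CAA·BBA·BBA·CAA·BBA·BBA·CAA·BB·CAA·CAA·BBA·BBA·CAA·BBA·BBA·CAA·BB·CAA·CAA·BBA·BBA·BB·CAA·CAA·BB·CAA·CAA·BBA·BBA·CAA·BBA·BBA·CAA·BB·CAA·CAA·BBA·BBA·CAA·BBA·BBA·CAA·BB·CAA·CAA
    A ↦ CAA
    B ↦ BBA
    C ↦ BB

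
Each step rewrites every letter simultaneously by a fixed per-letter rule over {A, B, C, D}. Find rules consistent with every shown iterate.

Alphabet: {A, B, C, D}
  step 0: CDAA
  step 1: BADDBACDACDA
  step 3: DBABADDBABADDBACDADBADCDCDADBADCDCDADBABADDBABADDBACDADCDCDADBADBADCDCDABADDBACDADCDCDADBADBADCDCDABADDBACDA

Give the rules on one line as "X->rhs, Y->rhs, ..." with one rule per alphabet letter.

  step 0 ⇒ step 1: CDAA ⇒ BAD·DBA·CDA·CDA
    A ↦ CDA
    C ↦ BAD
    D ↦ DBA
    B ↦ DCD  (constrained at step 1)

A->CDA, B->DCD, C->BAD, D->DBA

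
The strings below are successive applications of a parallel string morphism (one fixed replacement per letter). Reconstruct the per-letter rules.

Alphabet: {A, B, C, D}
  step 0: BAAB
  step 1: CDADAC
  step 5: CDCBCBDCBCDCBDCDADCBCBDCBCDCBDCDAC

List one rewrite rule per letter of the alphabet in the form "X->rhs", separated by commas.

  step 0 ⇒ step 1: BAAB ⇒ C·DA·DA·C
    A ↦ DA
    B ↦ C
    C ↦ B  (constrained at step 1)
    D ↦ DC  (constrained at step 1)

A->DA, B->C, C->B, D->DC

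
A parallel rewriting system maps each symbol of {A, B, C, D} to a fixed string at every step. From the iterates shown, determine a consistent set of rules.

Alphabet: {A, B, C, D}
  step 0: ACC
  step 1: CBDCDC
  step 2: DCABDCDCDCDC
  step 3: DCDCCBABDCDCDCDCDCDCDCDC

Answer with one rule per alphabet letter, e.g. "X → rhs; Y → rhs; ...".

A->CB, B->AB, C->DC, D->DC

  step 2 ⇒ step 3: DCABDCDCDCDC ⇒ DC·DC·CB·AB·DC·DC·DC·DC·DC·DC·DC·DC
    A ↦ CB
    B ↦ AB
    C ↦ DC
    D ↦ DC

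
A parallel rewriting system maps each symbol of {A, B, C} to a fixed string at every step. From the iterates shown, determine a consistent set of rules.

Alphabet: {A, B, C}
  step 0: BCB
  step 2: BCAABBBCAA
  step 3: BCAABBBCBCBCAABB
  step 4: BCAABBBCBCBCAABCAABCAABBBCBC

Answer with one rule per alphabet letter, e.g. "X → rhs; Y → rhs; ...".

  step 3 ⇒ step 4: BCAABBBCBCBCAABB ⇒ BC·AA·B·B·BC·BC·BC·AA·BC·AA·BC·AA·B·B·BC·BC
    A ↦ B
    B ↦ BC
    C ↦ AA

A->B, B->BC, C->AA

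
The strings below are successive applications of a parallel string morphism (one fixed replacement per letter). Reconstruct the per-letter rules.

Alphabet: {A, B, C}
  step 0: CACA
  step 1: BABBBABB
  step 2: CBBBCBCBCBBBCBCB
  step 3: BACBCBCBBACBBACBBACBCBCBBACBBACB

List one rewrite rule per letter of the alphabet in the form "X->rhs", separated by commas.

  step 2 ⇒ step 3: CBBBCBCBCBBBCBCB ⇒ BA·CB·CB·CB·BA·CB·BA·CB·BA·CB·CB·CB·BA·CB·BA·CB
    B ↦ CB
    C ↦ BA
  step 0 ⇒ step 1: CACA ⇒ BA·BB·BA·BB
    A ↦ BB

A->BB, B->CB, C->BA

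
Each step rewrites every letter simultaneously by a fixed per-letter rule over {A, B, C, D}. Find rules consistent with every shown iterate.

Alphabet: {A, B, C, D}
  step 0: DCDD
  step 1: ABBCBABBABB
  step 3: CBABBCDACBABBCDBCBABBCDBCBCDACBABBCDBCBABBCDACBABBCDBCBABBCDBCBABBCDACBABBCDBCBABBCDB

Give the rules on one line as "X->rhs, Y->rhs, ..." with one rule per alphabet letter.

A->CDB, B->CDA, C->CB, D->ABB

  step 0 ⇒ step 1: DCDD ⇒ ABB·CB·ABB·ABB
    C ↦ CB
    D ↦ ABB
    A ↦ CDB  (constrained at step 1)
    B ↦ CDA  (constrained at step 1)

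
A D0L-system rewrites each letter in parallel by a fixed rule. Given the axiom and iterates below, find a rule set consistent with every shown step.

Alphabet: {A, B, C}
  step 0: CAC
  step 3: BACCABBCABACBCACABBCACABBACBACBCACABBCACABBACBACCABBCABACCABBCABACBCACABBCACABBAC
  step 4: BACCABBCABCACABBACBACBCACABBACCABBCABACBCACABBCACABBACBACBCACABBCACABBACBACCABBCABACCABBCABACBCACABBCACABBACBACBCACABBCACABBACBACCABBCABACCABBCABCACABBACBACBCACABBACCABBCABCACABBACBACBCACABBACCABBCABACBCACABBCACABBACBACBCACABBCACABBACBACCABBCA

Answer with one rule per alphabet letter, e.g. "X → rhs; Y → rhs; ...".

A->CAB, B->BAC, C->BCA

  step 3 ⇒ step 4: BACCABBCABACBCACABBCACABBACBACBCACABBCACABBACBACCABBCABACCABBCABACBCACABBCACABBAC ⇒ BAC·CAB·BCA·BCA·CAB·BAC·BAC·BCA·CAB·BAC·CAB·BCA·BAC·BCA·CAB·BCA·CAB·BAC·BAC·BCA·CAB·BCA·CAB·BAC·BAC·CAB·BCA·BAC·CAB·BCA·BAC·BCA·CAB·BCA·CAB·BAC·BAC·BCA·CAB·BCA·CAB·BAC·BAC·CAB·BCA·BAC·CAB·BCA·BCA·CAB·BAC·BAC·BCA·CAB·BAC·CAB·BCA·BCA·CAB·BAC·BAC·BCA·CAB·BAC·CAB·BCA·BAC·BCA·CAB·BCA·CAB·BAC·BAC·BCA·CAB·BCA·CAB·BAC·BAC·CAB·BCA
    A ↦ CAB
    B ↦ BAC
    C ↦ BCA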